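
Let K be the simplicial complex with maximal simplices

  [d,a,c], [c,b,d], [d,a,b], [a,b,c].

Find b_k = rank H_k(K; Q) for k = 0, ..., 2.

b_0 = 1, b_1 = 0, b_2 = 1.

Fix the vertex order a < b < c < d and write every simplex with vertices in increasing order. Then dim K = 2 and the simplices of K are:

  0-simplices (4): a, b, c, d
  1-simplices (6): ab, ac, ad, bc, bd, cd
  2-simplices (4): abc, abd, acd, bcd

so the chain groups are C_0 ≅ Z^4, C_1 ≅ Z^6, C_2 ≅ Z^4.

Boundary ∂_1: C_1 → C_0 sends each edge [p,q] (with p < q) to q − p. For instance
  ∂ab = b − a.
The resulting 4×6 matrix has rank 3, and its Smith normal form has invariant factors (1,1,1).

Boundary ∂_2: C_2 → C_1 maps a triangle to the signed sum of its edges. For instance
  ∂acd = cd − ad + ac,
  ∂abc = bc − ac + ab.
The resulting 6×4 matrix has rank 3, and its Smith normal form has invariant factors (1,1,1).

From H_k ≅ ker(∂_k) / im(∂_{k+1}) we obtain:

  H_0: rank C_0 − rank ∂_1 = 4 − 3 = 1, and the invariant factors of ∂_1 are all 1, so H_0 ≅ Z.
  H_1: rank ker ∂_1 − rank ∂_2 = (6 − 3) − 3 = 0, and the invariant factors of ∂_2 are all 1, so H_1 ≅ 0.
  H_2: rank ker ∂_2 − rank ∂_3 = (4 − 3) − 0 = 1, and there is no ∂_3, so H_2 ≅ Z.

(K is a triangulation of the 2-sphere S^2.)

Hence the Betti numbers are b_0 = 1, b_1 = 0, b_2 = 1.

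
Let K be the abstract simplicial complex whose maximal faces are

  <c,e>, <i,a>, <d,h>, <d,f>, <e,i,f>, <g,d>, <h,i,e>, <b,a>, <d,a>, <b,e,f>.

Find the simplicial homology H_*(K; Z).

H_0 ≅ Z,  H_1 ≅ Z^3,  H_2 = 0.

K has 9 vertices, 14 edges, 3 triangles.
rank ∂_0 = 0, rank ∂_1 = 8 ⇒ b_0 = 9 − 0 − 8 = 1; all invariant factors of ∂_1 are 1 so no torsion. So H_0 ≅ Z.
rank ∂_1 = 8, rank ∂_2 = 3 ⇒ b_1 = 14 − 8 − 3 = 3; all invariant factors of ∂_2 are 1 so no torsion. So H_1 ≅ Z^3.
rank ∂_2 = 3, rank ∂_3 = 0 ⇒ b_2 = 3 − 3 − 0 = 0. So H_2 ≅ 0.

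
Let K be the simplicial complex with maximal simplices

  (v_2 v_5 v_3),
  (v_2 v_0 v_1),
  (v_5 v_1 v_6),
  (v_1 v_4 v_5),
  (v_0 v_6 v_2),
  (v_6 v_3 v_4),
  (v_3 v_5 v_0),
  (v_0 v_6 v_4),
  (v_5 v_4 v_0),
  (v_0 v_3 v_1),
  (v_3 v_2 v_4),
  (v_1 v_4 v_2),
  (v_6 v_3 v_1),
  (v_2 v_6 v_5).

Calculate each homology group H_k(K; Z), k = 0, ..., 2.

Take the total order v_0 < v_1 < v_2 < v_3 < v_4 < v_5 < v_6 on the vertex set. Then K (dimension 2) consists of the simplices:

  0-simplices (7): [v_0], [v_1], [v_2], [v_3], [v_4], [v_5], [v_6]
  1-simplices (21): (21 of them)
  2-simplices (14): (14 of them)

so the chain groups are C_0 ≅ Z^7, C_1 ≅ Z^21, C_2 ≅ Z^14.

The boundary map ∂_1: C_1 → C_0 sends each edge [p,q] (with p < q) to q − p. For instance
  ∂[v_1,v_4] = [v_4] − [v_1].
The 7×21 boundary matrix has rank 6 and Smith normal form diag(1,1,1,1,1,1).

The boundary map ∂_2: C_2 → C_1 maps a triangle to the signed sum of its edges. For instance
  ∂[v_2,v_3,v_4] = [v_3,v_4] − [v_2,v_4] + [v_2,v_3],
  ∂[v_1,v_2,v_4] = [v_2,v_4] − [v_1,v_4] + [v_1,v_2].
The 21×14 boundary matrix has rank 13 and Smith normal form diag(1,1,1,1,1,1,1,1,1,1,1,1,1).

Reading off H_k = ker ∂_k / im ∂_{k+1}:

  H_0: rank C_0 − rank ∂_1 = 7 − 6 = 1, and the invariant factors of ∂_1 are all 1, so H_0 = Z.
  H_1: rank ker ∂_1 − rank ∂_2 = (21 − 6) − 13 = 2, and the invariant factors of ∂_2 are all 1, so H_1 = Z^2.
  H_2: rank ker ∂_2 − rank ∂_3 = (14 − 13) − 0 = 1, and there is no ∂_3, so H_2 = Z.

H_0 ≅ Z,  H_1 ≅ Z^2,  H_2 ≅ Z.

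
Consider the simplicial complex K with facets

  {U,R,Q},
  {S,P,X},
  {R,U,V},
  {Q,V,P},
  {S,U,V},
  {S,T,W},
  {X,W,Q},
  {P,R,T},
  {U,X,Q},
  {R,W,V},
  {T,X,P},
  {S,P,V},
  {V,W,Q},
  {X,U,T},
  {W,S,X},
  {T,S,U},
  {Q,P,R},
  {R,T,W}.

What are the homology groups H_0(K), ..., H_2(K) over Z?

H_0 = Z,  H_1 = Z ⊕ Z/2,  H_2 = 0.

Order the vertices as P < Q < R < S < T < U < V < W < X. Listing each simplex with vertices in this order, K has dimension 2 with simplices:

  0-simplices (9): P, Q, R, S, T, U, V, W, X
  1-simplices (27): PQ, PR, PS, PT, PV, PX, QR, QU, QV, QW, QX, RT, RU, RV, RW, ST, SU, SV, SW, SX, TU, TW, TX, UV, UX, VW, WX
  2-simplices (18): PQR, PQV, PRT, PSV, PSX, PTX, QRU, QUX, QVW, QWX, RTW, RUV, RVW, STU, STW, SUV, SWX, TUX

Hence C_0 ≅ Z^9, C_1 ≅ Z^27, C_2 ≅ Z^18.

The boundary map ∂_1: C_1 → C_0 is given by ∂[p,q] = [q] − [p]. For instance
  ∂UV = V − U.
The 9×27 boundary matrix has rank 8 and Smith normal form diag(1,1,1,1,1,1,1,1).

The boundary map ∂_2: C_2 → C_1 sends each 2-simplex [p,q,r] to [q,r] − [p,r] + [p,q]. For instance
  ∂PTX = TX − PX + PT,
  ∂PSX = SX − PX + PS.
The resulting 27×18 matrix has rank 18, and its Smith normal form has invariant factors (1,1,1,1,1,1,1,1,1,1,1,1,1,1,1,1,1,2).

Computing H_k = (kernel of ∂_k) / (image of ∂_{k+1}):

  H_0: rank C_0 − rank ∂_1 = 9 − 8 = 1, and the invariant factors of ∂_1 are all 1, so H_0 ≅ Z.
  H_1: rank ker ∂_1 − rank ∂_2 = (27 − 8) − 18 = 1, and ∂_2 has invariant factor 2 > 1, so H_1 ≅ Z ⊕ Z/2.
  H_2: rank ker ∂_2 − rank ∂_3 = (18 − 18) − 0 = 0, and there is no ∂_3, so H_2 ≅ 0.

(K is a triangulation of the Klein bottle.)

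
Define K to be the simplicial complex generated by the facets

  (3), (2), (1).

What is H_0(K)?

Order the vertices as 1 < 2 < 3. Listing each simplex with vertices in this order, K has dimension 0 with simplices:

  0-simplices (3): [1], [2], [3]

Hence C_0 ≅ Z^3.

Now H_k = ker ∂_k / im ∂_{k+1}, so:

  H_0: rank C_0 − rank ∂_1 = 3 − 0 = 3, and there is no ∂_1, so H_0 = Z^3.

(K is a triangulation of a set of 3 points.)

H_0 = Z^3.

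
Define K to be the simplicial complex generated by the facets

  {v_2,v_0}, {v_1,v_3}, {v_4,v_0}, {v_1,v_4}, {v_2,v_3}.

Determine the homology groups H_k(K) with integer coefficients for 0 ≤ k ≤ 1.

H_0 ≅ Z,  H_1 ≅ Z.

We work with the vertex ordering v_0 < v_1 < v_2 < v_3 < v_4. The simplices of K, each written with vertices in increasing order, are:

  0-simplices (5): [v_0], [v_1], [v_2], [v_3], [v_4]
  1-simplices (5): [v_0,v_2], [v_0,v_4], [v_1,v_3], [v_1,v_4], [v_2,v_3]

giving chain groups C_0 ≅ Z^5, C_1 ≅ Z^5.

∂_1: C_1 → C_0 maps an edge to its endpoints' difference, ∂[p,q] = q − p. For instance
  ∂[v_0,v_4] = [v_4] − [v_0].
This gives a 5×5 integer matrix of rank 4; reducing to Smith normal form yields diagonal entries (1,1,1,1).

Computing H_k = (kernel of ∂_k) / (image of ∂_{k+1}):

  H_0: rank C_0 − rank ∂_1 = 5 − 4 = 1, and the invariant factors of ∂_1 are all 1, so H_0 = Z.
  H_1: rank ker ∂_1 − rank ∂_2 = (5 − 4) − 0 = 1, and there is no ∂_2, so H_1 = Z.

(K is a triangulation of the circle S^1.)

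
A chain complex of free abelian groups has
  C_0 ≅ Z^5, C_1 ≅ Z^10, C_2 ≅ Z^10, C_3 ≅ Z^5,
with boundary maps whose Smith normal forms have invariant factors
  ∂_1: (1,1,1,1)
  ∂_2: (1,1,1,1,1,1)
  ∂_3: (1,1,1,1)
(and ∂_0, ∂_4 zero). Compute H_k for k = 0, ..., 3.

H_0: b_0 = 5 − 0 − 4 = 1; torsion from ∂_1 factors > 1: none. So H_0 = Z.
H_1: b_1 = 10 − 4 − 6 = 0; torsion from ∂_2 factors > 1: none. So H_1 = 0.
H_2: b_2 = 10 − 6 − 4 = 0; torsion from ∂_3 factors > 1: none. So H_2 = 0.
H_3: b_3 = 5 − 4 − 0 = 1; torsion from ∂_4 factors > 1: none. So H_3 = Z.

H_0 = Z,  H_1 = 0,  H_2 = 0,  H_3 = Z.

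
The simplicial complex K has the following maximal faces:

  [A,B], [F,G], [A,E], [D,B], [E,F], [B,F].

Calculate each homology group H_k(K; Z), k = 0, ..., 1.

H_0 ≅ Z,  H_1 ≅ Z.

K has 6 vertices, 6 edges.
rank ∂_0 = 0, rank ∂_1 = 5 ⇒ b_0 = 6 − 0 − 5 = 1; all invariant factors of ∂_1 are 1 so no torsion. So H_0 = Z.
rank ∂_1 = 5, rank ∂_2 = 0 ⇒ b_1 = 6 − 5 − 0 = 1. So H_1 = Z.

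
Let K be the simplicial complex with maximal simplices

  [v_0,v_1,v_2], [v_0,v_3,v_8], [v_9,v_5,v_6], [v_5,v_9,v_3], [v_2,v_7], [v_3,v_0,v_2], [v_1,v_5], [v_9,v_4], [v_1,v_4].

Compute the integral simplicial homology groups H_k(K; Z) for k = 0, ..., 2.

H_0 = Z,  H_1 = Z^2,  H_2 = 0.

Take the total order v_0 < v_1 < v_2 < v_3 < v_4 < v_5 < v_6 < v_7 < v_8 < v_9 on the vertex set. Then K (dimension 2) consists of the simplices:

  0-simplices (10): [v_0], [v_1], [v_2], [v_3], [v_4], [v_5], [v_6], [v_7], [v_8], [v_9]
  1-simplices (16): (16 of them)
  2-simplices (5): [v_0,v_1,v_2], [v_0,v_2,v_3], [v_0,v_3,v_8], [v_3,v_5,v_9], [v_5,v_6,v_9]

Hence C_0 ≅ Z^10, C_1 ≅ Z^16, C_2 ≅ Z^5.

The boundary map ∂_1: C_1 → C_0 sends each edge [p,q] (with p < q) to q − p. For instance
  ∂[v_5,v_6] = [v_6] − [v_5].
The resulting 10×16 matrix has rank 9, and its Smith normal form has invariant factors (1,1,1,1,1,1,1,1,1).

The boundary map ∂_2: C_2 → C_1 maps a triangle to the signed sum of its edges. For instance
  ∂[v_5,v_6,v_9] = [v_6,v_9] − [v_5,v_9] + [v_5,v_6],
  ∂[v_0,v_1,v_2] = [v_1,v_2] − [v_0,v_2] + [v_0,v_1].
The resulting 16×5 matrix has rank 5, and its Smith normal form has invariant factors (1,1,1,1,1).

Computing H_k = (kernel of ∂_k) / (image of ∂_{k+1}):

  H_0: rank C_0 − rank ∂_1 = 10 − 9 = 1, and the invariant factors of ∂_1 are all 1, so H_0 = Z.
  H_1: rank ker ∂_1 − rank ∂_2 = (16 − 9) − 5 = 2, and the invariant factors of ∂_2 are all 1, so H_1 = Z^2.
  H_2: rank ker ∂_2 − rank ∂_3 = (5 − 5) − 0 = 0, and there is no ∂_3, so H_2 = 0.

As a check, the Euler characteristic is 10 − 16 + 5 = -1, which agrees with 1 − 2 + 0 = -1.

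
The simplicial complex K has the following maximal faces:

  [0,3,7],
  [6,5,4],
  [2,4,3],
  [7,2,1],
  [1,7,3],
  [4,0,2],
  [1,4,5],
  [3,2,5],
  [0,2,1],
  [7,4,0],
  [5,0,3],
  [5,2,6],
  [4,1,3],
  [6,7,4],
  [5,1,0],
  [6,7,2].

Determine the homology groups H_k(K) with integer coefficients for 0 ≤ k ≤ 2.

Order the vertices as 0 < 1 < 2 < 3 < 4 < 5 < 6 < 7. Listing each simplex with vertices in this order, K has dimension 2 with simplices:

  0-simplices (8): [0], [1], [2], [3], [4], [5], [6], [7]
  1-simplices (24): (24 of them)
  2-simplices (16): [0,1,2], [0,1,5], [0,2,4], [0,3,5], [0,3,7], [0,4,7], [1,2,7], [1,3,4], [1,3,7], [1,4,5], [2,3,4], [2,3,5], [2,5,6], [2,6,7], [4,5,6], [4,6,7]

Hence C_0 ≅ Z^8, C_1 ≅ Z^24, C_2 ≅ Z^16.

∂_1: C_1 → C_0 sends each edge [p,q] (with p < q) to q − p. For instance
  ∂[4,5] = [5] − [4].
This gives a 8×24 integer matrix of rank 7; reducing to Smith normal form yields diagonal entries (1,1,1,1,1,1,1).

∂_2: C_2 → C_1 sends each 2-simplex [p,q,r] to [q,r] − [p,r] + [p,q]. For instance
  ∂[1,2,7] = [2,7] − [1,7] + [1,2],
  ∂[2,3,4] = [3,4] − [2,4] + [2,3].
As a 24×16 matrix over Z this has rank 15, with invariant factors (1,1,1,1,1,1,1,1,1,1,1,1,1,1,1).

From H_k ≅ ker(∂_k) / im(∂_{k+1}) we obtain:

  H_0: rank C_0 − rank ∂_1 = 8 − 7 = 1, and the invariant factors of ∂_1 are all 1, so H_0 ≅ Z.
  H_1: rank ker ∂_1 − rank ∂_2 = (24 − 7) − 15 = 2, and the invariant factors of ∂_2 are all 1, so H_1 ≅ Z^2.
  H_2: rank ker ∂_2 − rank ∂_3 = (16 − 15) − 0 = 1, and there is no ∂_3, so H_2 ≅ Z.

H_0 ≅ Z,  H_1 ≅ Z^2,  H_2 ≅ Z.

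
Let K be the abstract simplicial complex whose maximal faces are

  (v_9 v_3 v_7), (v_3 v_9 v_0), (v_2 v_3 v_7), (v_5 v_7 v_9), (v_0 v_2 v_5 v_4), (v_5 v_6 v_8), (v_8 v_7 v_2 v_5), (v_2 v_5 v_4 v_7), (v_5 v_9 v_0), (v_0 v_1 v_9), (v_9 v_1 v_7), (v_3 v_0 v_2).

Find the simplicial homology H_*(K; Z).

H_0 = Z,  H_1 = 0,  H_2 = Z,  H_3 = 0.

Take the total order v_0 < v_1 < v_2 < v_3 < v_4 < v_5 < v_6 < v_7 < v_8 < v_9 on the vertex set. Then K (dimension 3) consists of the simplices:

  0-simplices (10): [v_0], [v_1], [v_2], [v_3], [v_4], [v_5], [v_6], [v_7], [v_8], [v_9]
  1-simplices (24): (24 of them)
  2-simplices (19): (19 of them)
  3-simplices (3): [v_0,v_2,v_4,v_5], [v_2,v_4,v_5,v_7], [v_2,v_5,v_7,v_8]

giving chain groups C_0 ≅ Z^10, C_1 ≅ Z^24, C_2 ≅ Z^19, C_3 ≅ Z^3.

The boundary map ∂_1: C_1 → C_0 sends each edge [p,q] (with p < q) to q − p.
This gives a 10×24 integer matrix of rank 9; reducing to Smith normal form yields diagonal entries (1,1,1,1,1,1,1,1,1).

∂_2: C_2 → C_1 acts by ∂[p,q,r] = [q,r] − [p,r] + [p,q]. For instance
  ∂[v_3,v_7,v_9] = [v_7,v_9] − [v_3,v_9] + [v_3,v_7],
  ∂[v_0,v_3,v_9] = [v_3,v_9] − [v_0,v_9] + [v_0,v_3].
The 24×19 boundary matrix has rank 15 and Smith normal form diag(1,1,1,1,1,1,1,1,1,1,1,1,1,1,1).

The boundary map ∂_3: C_3 → C_2 sends each 3-simplex σ to the alternating sum Σ_i (−1)^i (σ with its i-th vertex removed). For instance
  ∂[v_2,v_5,v_7,v_8] = [v_5,v_7,v_8] − [v_2,v_7,v_8] + [v_2,v_5,v_8] − [v_2,v_5,v_7],
  ∂[v_0,v_2,v_4,v_5] = [v_2,v_4,v_5] − [v_0,v_4,v_5] + [v_0,v_2,v_5] − [v_0,v_2,v_4].
The resulting 19×3 matrix has rank 3, and its Smith normal form has invariant factors (1,1,1).

Reading off H_k = ker ∂_k / im ∂_{k+1}:

  H_0: rank C_0 − rank ∂_1 = 10 − 9 = 1, and the invariant factors of ∂_1 are all 1, so H_0 ≅ Z.
  H_1: rank ker ∂_1 − rank ∂_2 = (24 − 9) − 15 = 0, and the invariant factors of ∂_2 are all 1, so H_1 ≅ 0.
  H_2: rank ker ∂_2 − rank ∂_3 = (19 − 15) − 3 = 1, and the invariant factors of ∂_3 are all 1, so H_2 ≅ Z.
  H_3: rank ker ∂_3 − rank ∂_4 = (3 − 3) − 0 = 0, and there is no ∂_4, so H_3 ≅ 0.

As a check, the Euler characteristic is 10 − 24 + 19 − 3 = 2, which agrees with 1 − 0 + 1 − 0 = 2.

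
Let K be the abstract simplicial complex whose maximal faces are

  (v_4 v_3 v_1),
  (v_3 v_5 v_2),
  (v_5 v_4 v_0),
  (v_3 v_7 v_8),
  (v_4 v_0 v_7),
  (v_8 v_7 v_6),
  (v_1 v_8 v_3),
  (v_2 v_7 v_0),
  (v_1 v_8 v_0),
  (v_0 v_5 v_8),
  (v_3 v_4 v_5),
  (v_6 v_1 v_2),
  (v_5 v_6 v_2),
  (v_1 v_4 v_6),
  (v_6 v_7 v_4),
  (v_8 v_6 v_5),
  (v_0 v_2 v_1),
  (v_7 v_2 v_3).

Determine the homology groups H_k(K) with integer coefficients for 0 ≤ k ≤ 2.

Fix the vertex order v_0 < v_1 < v_2 < v_3 < v_4 < v_5 < v_6 < v_7 < v_8 and write every simplex with vertices in increasing order. Then dim K = 2 and the simplices of K are:

  0-simplices (9): [v_0], [v_1], [v_2], [v_3], [v_4], [v_5], [v_6], [v_7], [v_8]
  1-simplices (27): (27 of them)
  2-simplices (18): (18 of them)

so the chain groups are C_0 ≅ Z^9, C_1 ≅ Z^27, C_2 ≅ Z^18.

Boundary ∂_1: C_1 → C_0 maps an edge to its endpoints' difference, ∂[p,q] = q − p. For instance
  ∂[v_3,v_8] = [v_8] − [v_3].
As a 9×27 matrix over Z this has rank 8, with invariant factors (1,1,1,1,1,1,1,1).

Boundary ∂_2: C_2 → C_1 acts by ∂[p,q,r] = [q,r] − [p,r] + [p,q]. For instance
  ∂[v_2,v_3,v_7] = [v_3,v_7] − [v_2,v_7] + [v_2,v_3],
  ∂[v_2,v_5,v_6] = [v_5,v_6] − [v_2,v_6] + [v_2,v_5].
As a 27×18 matrix over Z this has rank 17, with invariant factors (1,1,1,1,1,1,1,1,1,1,1,1,1,1,1,1,1).

Now H_k = ker ∂_k / im ∂_{k+1}, so:

  H_0: rank C_0 − rank ∂_1 = 9 − 8 = 1, and the invariant factors of ∂_1 are all 1, so H_0 ≅ Z.
  H_1: rank ker ∂_1 − rank ∂_2 = (27 − 8) − 17 = 2, and the invariant factors of ∂_2 are all 1, so H_1 ≅ Z^2.
  H_2: rank ker ∂_2 − rank ∂_3 = (18 − 17) − 0 = 1, and there is no ∂_3, so H_2 ≅ Z.

H_0 ≅ Z,  H_1 ≅ Z^2,  H_2 ≅ Z.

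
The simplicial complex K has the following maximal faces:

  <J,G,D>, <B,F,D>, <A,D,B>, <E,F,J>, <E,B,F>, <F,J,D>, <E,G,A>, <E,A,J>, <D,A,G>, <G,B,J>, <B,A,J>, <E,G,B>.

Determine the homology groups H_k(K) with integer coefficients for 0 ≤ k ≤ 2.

H_0 = Z,  H_1 = Z/2,  H_2 = 0.

Order the vertices as A < B < D < E < F < G < J. Listing each simplex with vertices in this order, K has dimension 2 with simplices:

  0-simplices (7): A, B, D, E, F, G, J
  1-simplices (18): AB, AD, AE, AG, AJ, BD, BE, BF, BG, BJ, DF, DG, DJ, EF, EG, EJ, FJ, GJ
  2-simplices (12): ABD, ABJ, ADG, AEG, AEJ, BDF, BEF, BEG, BGJ, DFJ, DGJ, EFJ

giving chain groups C_0 ≅ Z^7, C_1 ≅ Z^18, C_2 ≅ Z^12.

∂_1: C_1 → C_0 is given by ∂[p,q] = [q] − [p]. For instance
  ∂AJ = J − A.
The 7×18 boundary matrix has rank 6 and Smith normal form diag(1,1,1,1,1,1).

The boundary map ∂_2: C_2 → C_1 maps a triangle to the signed sum of its edges. For instance
  ∂ADG = DG − AG + AD,
  ∂BDF = DF − BF + BD.
As a 18×12 matrix over Z this has rank 12, with invariant factors (1,1,1,1,1,1,1,1,1,1,1,2).

Now H_k = ker ∂_k / im ∂_{k+1}, so:

  H_0: rank C_0 − rank ∂_1 = 7 − 6 = 1, and the invariant factors of ∂_1 are all 1, so H_0 = Z.
  H_1: rank ker ∂_1 − rank ∂_2 = (18 − 6) − 12 = 0, and ∂_2 has invariant factor 2 > 1, so H_1 = Z/2.
  H_2: rank ker ∂_2 − rank ∂_3 = (12 − 12) − 0 = 0, and there is no ∂_3, so H_2 = 0.

(K is a triangulation of the real projective plane RP^2.)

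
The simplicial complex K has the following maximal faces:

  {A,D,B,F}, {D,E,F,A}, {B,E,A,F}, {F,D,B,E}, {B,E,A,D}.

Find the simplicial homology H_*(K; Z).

H_0 = Z,  H_1 = 0,  H_2 = 0,  H_3 = Z.

Fix the vertex order A < B < D < E < F and write every simplex with vertices in increasing order. Then dim K = 3 and the simplices of K are:

  0-simplices (5): A, B, D, E, F
  1-simplices (10): AB, AD, AE, AF, BD, BE, BF, DE, DF, EF
  2-simplices (10): ABD, ABE, ABF, ADE, ADF, AEF, BDE, BDF, BEF, DEF
  3-simplices (5): ABDE, ABDF, ABEF, ADEF, BDEF

so the chain groups are C_0 ≅ Z^5, C_1 ≅ Z^10, C_2 ≅ Z^10, C_3 ≅ Z^5.

The boundary map ∂_1: C_1 → C_0 maps an edge to its endpoints' difference, ∂[p,q] = q − p. For instance
  ∂AE = E − A.
The 5×10 boundary matrix has rank 4 and Smith normal form diag(1,1,1,1).

The boundary map ∂_2: C_2 → C_1 acts by ∂[p,q,r] = [q,r] − [p,r] + [p,q]. For instance
  ∂BDF = DF − BF + BD,
  ∂ADF = DF − AF + AD.
As a 10×10 matrix over Z this has rank 6, with invariant factors (1,1,1,1,1,1).

Boundary ∂_3: C_3 → C_2 sends each 3-simplex σ to the alternating sum Σ_i (−1)^i (σ with its i-th vertex removed). For instance
  ∂ABDF = BDF − ADF + ABF − ABD,
  ∂ABDE = BDE − ADE + ABE − ABD.
As a 10×5 matrix over Z this has rank 4, with invariant factors (1,1,1,1).

Reading off H_k = ker ∂_k / im ∂_{k+1}:

  H_0: rank C_0 − rank ∂_1 = 5 − 4 = 1, and the invariant factors of ∂_1 are all 1, so H_0 = Z.
  H_1: rank ker ∂_1 − rank ∂_2 = (10 − 4) − 6 = 0, and the invariant factors of ∂_2 are all 1, so H_1 = 0.
  H_2: rank ker ∂_2 − rank ∂_3 = (10 − 6) − 4 = 0, and the invariant factors of ∂_3 are all 1, so H_2 = 0.
  H_3: rank ker ∂_3 − rank ∂_4 = (5 − 4) − 0 = 1, and there is no ∂_4, so H_3 = Z.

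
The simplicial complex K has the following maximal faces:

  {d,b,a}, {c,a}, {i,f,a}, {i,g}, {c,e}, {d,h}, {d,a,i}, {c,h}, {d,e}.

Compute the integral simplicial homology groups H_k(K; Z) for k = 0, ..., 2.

H_0 = Z,  H_1 = Z^2,  H_2 = 0.

Take the total order a < b < c < d < e < f < g < h < i on the vertex set. Then K (dimension 2) consists of the simplices:

  0-simplices (9): a, b, c, d, e, f, g, h, i
  1-simplices (13): ab, ac, ad, af, ai, bd, ce, ch, de, dh, di, fi, gi
  2-simplices (3): abd, adi, afi

giving chain groups C_0 ≅ Z^9, C_1 ≅ Z^13, C_2 ≅ Z^3.

Boundary ∂_1: C_1 → C_0 maps an edge to its endpoints' difference, ∂[p,q] = q − p. For instance
  ∂ai = i − a.
The resulting 9×13 matrix has rank 8, and its Smith normal form has invariant factors (1,1,1,1,1,1,1,1).

∂_2: C_2 → C_1 maps a triangle to the signed sum of its edges. For instance
  ∂abd = bd − ad + ab,
  ∂adi = di − ai + ad.
This gives a 13×3 integer matrix of rank 3; reducing to Smith normal form yields diagonal entries (1,1,1).

Now H_k = ker ∂_k / im ∂_{k+1}, so:

  H_0: rank C_0 − rank ∂_1 = 9 − 8 = 1, and the invariant factors of ∂_1 are all 1, so H_0 ≅ Z.
  H_1: rank ker ∂_1 − rank ∂_2 = (13 − 8) − 3 = 2, and the invariant factors of ∂_2 are all 1, so H_1 ≅ Z^2.
  H_2: rank ker ∂_2 − rank ∂_3 = (3 − 3) − 0 = 0, and there is no ∂_3, so H_2 ≅ 0.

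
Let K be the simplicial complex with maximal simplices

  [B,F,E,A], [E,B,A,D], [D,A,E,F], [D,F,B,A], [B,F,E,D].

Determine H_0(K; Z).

Order the vertices as A < B < D < E < F. Listing each simplex with vertices in this order, K has dimension 3 with simplices:

  0-simplices (5): A, B, D, E, F
  1-simplices (10): AB, AD, AE, AF, BD, BE, BF, DE, DF, EF
  2-simplices (10): ABD, ABE, ABF, ADE, ADF, AEF, BDE, BDF, BEF, DEF
  3-simplices (5): ABDE, ABDF, ABEF, ADEF, BDEF

so the chain groups are C_0 ≅ Z^5, C_1 ≅ Z^10, C_2 ≅ Z^10, C_3 ≅ Z^5.

The boundary map ∂_1: C_1 → C_0 maps an edge to its endpoints' difference, ∂[p,q] = q − p. For instance
  ∂DF = F − D.
As a 5×10 matrix over Z this has rank 4, with invariant factors (1,1,1,1).

Boundary ∂_2: C_2 → C_1 acts by ∂[p,q,r] = [q,r] − [p,r] + [p,q]. For instance
  ∂AEF = EF − AF + AE,
  ∂DEF = EF − DF + DE.
This gives a 10×10 integer matrix of rank 6; reducing to Smith normal form yields diagonal entries (1,1,1,1,1,1).

∂_3: C_3 → C_2 sends each 3-simplex σ to the alternating sum Σ_i (−1)^i (σ with its i-th vertex removed). For instance
  ∂ABEF = BEF − AEF + ABF − ABE,
  ∂ABDE = BDE − ADE + ABE − ABD.
As a 10×5 matrix over Z this has rank 4, with invariant factors (1,1,1,1).

Reading off H_k = ker ∂_k / im ∂_{k+1}:

  H_0: rank C_0 − rank ∂_1 = 5 − 4 = 1, and the invariant factors of ∂_1 are all 1, so H_0 = Z.

(K is a triangulation of the 3-sphere S^3.)

H_0 = Z.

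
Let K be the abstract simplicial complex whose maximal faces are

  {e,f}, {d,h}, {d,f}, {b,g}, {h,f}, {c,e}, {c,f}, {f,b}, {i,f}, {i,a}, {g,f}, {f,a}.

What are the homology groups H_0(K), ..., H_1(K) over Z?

We work with the vertex ordering a < b < c < d < e < f < g < h < i. The simplices of K, each written with vertices in increasing order, are:

  0-simplices (9): a, b, c, d, e, f, g, h, i
  1-simplices (12): af, ai, bf, bg, ce, cf, df, dh, ef, fg, fh, fi

so the chain groups are C_0 ≅ Z^9, C_1 ≅ Z^12.

The boundary map ∂_1: C_1 → C_0 sends each edge [p,q] (with p < q) to q − p.
The 9×12 boundary matrix has rank 8 and Smith normal form diag(1,1,1,1,1,1,1,1).

From H_k ≅ ker(∂_k) / im(∂_{k+1}) we obtain:

  H_0: rank C_0 − rank ∂_1 = 9 − 8 = 1, and the invariant factors of ∂_1 are all 1, so H_0 = Z.
  H_1: rank ker ∂_1 − rank ∂_2 = (12 − 8) − 0 = 4, and there is no ∂_2, so H_1 = Z^4.

H_0 ≅ Z,  H_1 ≅ Z^4.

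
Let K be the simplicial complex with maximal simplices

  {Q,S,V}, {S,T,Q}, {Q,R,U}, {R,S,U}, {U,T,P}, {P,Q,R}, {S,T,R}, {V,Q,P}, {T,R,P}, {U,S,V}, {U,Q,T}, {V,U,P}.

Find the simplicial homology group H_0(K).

H_0 = Z.

Fix the vertex order P < Q < R < S < T < U < V and write every simplex with vertices in increasing order. Then dim K = 2 and the simplices of K are:

  0-simplices (7): P, Q, R, S, T, U, V
  1-simplices (18): PQ, PR, PT, PU, PV, QR, QS, QT, QU, QV, RS, RT, RU, ST, SU, SV, TU, UV
  2-simplices (12): PQR, PQV, PRT, PTU, PUV, QRU, QST, QSV, QTU, RST, RSU, SUV

so the chain groups are C_0 ≅ Z^7, C_1 ≅ Z^18, C_2 ≅ Z^12.

Boundary ∂_1: C_1 → C_0 is given by ∂[p,q] = [q] − [p].
This gives a 7×18 integer matrix of rank 6; reducing to Smith normal form yields diagonal entries (1,1,1,1,1,1).

Boundary ∂_2: C_2 → C_1 maps a triangle to the signed sum of its edges. For instance
  ∂PRT = RT − PT + PR,
  ∂RST = ST − RT + RS.
The 18×12 boundary matrix has rank 12 and Smith normal form diag(1,1,1,1,1,1,1,1,1,1,1,2).

From H_k ≅ ker(∂_k) / im(∂_{k+1}) we obtain:

  H_0: rank C_0 − rank ∂_1 = 7 − 6 = 1, and the invariant factors of ∂_1 are all 1, so H_0 = Z.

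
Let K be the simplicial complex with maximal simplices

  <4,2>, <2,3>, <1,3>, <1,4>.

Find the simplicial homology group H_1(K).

H_1 = Z.

K has 4 vertices, 4 edges.
rank ∂_1 = 3, rank ∂_2 = 0 ⇒ b_1 = 4 − 3 − 0 = 1. So H_1 ≅ Z.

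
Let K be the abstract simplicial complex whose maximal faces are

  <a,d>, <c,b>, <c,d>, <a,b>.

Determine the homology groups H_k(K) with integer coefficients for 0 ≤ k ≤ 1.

Order the vertices as a < b < c < d. Listing each simplex with vertices in this order, K has dimension 1 with simplices:

  0-simplices (4): a, b, c, d
  1-simplices (4): ab, ad, bc, cd

so the chain groups are C_0 ≅ Z^4, C_1 ≅ Z^4.

The boundary map ∂_1: C_1 → C_0 sends each edge [p,q] (with p < q) to q − p. For instance
  ∂ad = d − a.
This gives a 4×4 integer matrix of rank 3; reducing to Smith normal form yields diagonal entries (1,1,1).

Computing H_k = (kernel of ∂_k) / (image of ∂_{k+1}):

  H_0: rank C_0 − rank ∂_1 = 4 − 3 = 1, and the invariant factors of ∂_1 are all 1, so H_0 ≅ Z.
  H_1: rank ker ∂_1 − rank ∂_2 = (4 − 3) − 0 = 1, and there is no ∂_2, so H_1 ≅ Z.

As a check, the Euler characteristic is 4 − 4 = 0, which agrees with 1 − 1 = 0.
(K is a triangulation of the circle S^1.)

H_0 ≅ Z,  H_1 ≅ Z.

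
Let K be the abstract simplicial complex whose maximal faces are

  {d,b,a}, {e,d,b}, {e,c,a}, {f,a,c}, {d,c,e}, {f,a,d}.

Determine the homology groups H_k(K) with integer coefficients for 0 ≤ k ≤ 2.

H_0 = Z,  H_1 = Z,  H_2 = 0.

Fix the vertex order a < b < c < d < e < f and write every simplex with vertices in increasing order. Then dim K = 2 and the simplices of K are:

  0-simplices (6): a, b, c, d, e, f
  1-simplices (12): ab, ac, ad, ae, af, bd, be, cd, ce, cf, de, df
  2-simplices (6): abd, ace, acf, adf, bde, cde

giving chain groups C_0 ≅ Z^6, C_1 ≅ Z^12, C_2 ≅ Z^6.

∂_1: C_1 → C_0 is given by ∂[p,q] = [q] − [p]. For instance
  ∂ac = c − a.
The 6×12 boundary matrix has rank 5 and Smith normal form diag(1,1,1,1,1).

∂_2: C_2 → C_1 maps a triangle to the signed sum of its edges. For instance
  ∂bde = de − be + bd,
  ∂adf = df − af + ad.
The 12×6 boundary matrix has rank 6 and Smith normal form diag(1,1,1,1,1,1).

Reading off H_k = ker ∂_k / im ∂_{k+1}:

  H_0: rank C_0 − rank ∂_1 = 6 − 5 = 1, and the invariant factors of ∂_1 are all 1, so H_0 ≅ Z.
  H_1: rank ker ∂_1 − rank ∂_2 = (12 − 5) − 6 = 1, and the invariant factors of ∂_2 are all 1, so H_1 ≅ Z.
  H_2: rank ker ∂_2 − rank ∂_3 = (6 − 6) − 0 = 0, and there is no ∂_3, so H_2 ≅ 0.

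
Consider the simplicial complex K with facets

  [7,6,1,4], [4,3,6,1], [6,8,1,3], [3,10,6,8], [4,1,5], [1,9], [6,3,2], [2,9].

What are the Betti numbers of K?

b_0 = 1, b_1 = 1, b_2 = 0, b_3 = 0.

Take the total order 1 < 2 < 3 < 4 < 5 < 6 < 7 < 8 < 9 < 10 on the vertex set. Then K (dimension 3) consists of the simplices:

  0-simplices (10): [1], [2], [3], [4], [5], [6], [7], [8], [9], [10]
  1-simplices (21): [1,3], [1,4], [1,5], [1,6], [1,7], [1,8], [1,9], [2,3], [2,6], [2,9], [3,4], [3,6], [3,8], [3,10], [4,5], [4,6], [4,7], [6,7], [6,8], [6,10], [8,10]
  2-simplices (15): [1,3,4], [1,3,6], [1,3,8], [1,4,5], [1,4,6], [1,4,7], [1,6,7], [1,6,8], [2,3,6], [3,4,6], [3,6,8], [3,6,10], [3,8,10], [4,6,7], [6,8,10]
  3-simplices (4): [1,3,4,6], [1,3,6,8], [1,4,6,7], [3,6,8,10]

Hence C_0 ≅ Z^10, C_1 ≅ Z^21, C_2 ≅ Z^15, C_3 ≅ Z^4.

∂_1: C_1 → C_0 is given by ∂[p,q] = [q] − [p]. For instance
  ∂[4,7] = [7] − [4].
The 10×21 boundary matrix has rank 9 and Smith normal form diag(1,1,1,1,1,1,1,1,1).

The boundary map ∂_2: C_2 → C_1 acts by ∂[p,q,r] = [q,r] − [p,r] + [p,q]. For instance
  ∂[1,6,8] = [6,8] − [1,8] + [1,6],
  ∂[2,3,6] = [3,6] − [2,6] + [2,3].
This gives a 21×15 integer matrix of rank 11; reducing to Smith normal form yields diagonal entries (1,1,1,1,1,1,1,1,1,1,1).

Boundary ∂_3: C_3 → C_2 sends each 3-simplex σ to the alternating sum Σ_i (−1)^i (σ with its i-th vertex removed). For instance
  ∂[1,4,6,7] = [4,6,7] − [1,6,7] + [1,4,7] − [1,4,6],
  ∂[1,3,4,6] = [3,4,6] − [1,4,6] + [1,3,6] − [1,3,4].
As a 15×4 matrix over Z this has rank 4, with invariant factors (1,1,1,1).

Reading off H_k = ker ∂_k / im ∂_{k+1}:

  H_0: rank C_0 − rank ∂_1 = 10 − 9 = 1, and the invariant factors of ∂_1 are all 1, so H_0 = Z.
  H_1: rank ker ∂_1 − rank ∂_2 = (21 − 9) − 11 = 1, and the invariant factors of ∂_2 are all 1, so H_1 = Z.
  H_2: rank ker ∂_2 − rank ∂_3 = (15 − 11) − 4 = 0, and the invariant factors of ∂_3 are all 1, so H_2 = 0.
  H_3: rank ker ∂_3 − rank ∂_4 = (4 − 4) − 0 = 0, and there is no ∂_4, so H_3 = 0.

As a check, the Euler characteristic is 10 − 21 + 15 − 4 = 0, which agrees with 1 − 1 + 0 − 0 = 0.

Hence the Betti numbers are b_0 = 1, b_1 = 1, b_2 = 0, b_3 = 0.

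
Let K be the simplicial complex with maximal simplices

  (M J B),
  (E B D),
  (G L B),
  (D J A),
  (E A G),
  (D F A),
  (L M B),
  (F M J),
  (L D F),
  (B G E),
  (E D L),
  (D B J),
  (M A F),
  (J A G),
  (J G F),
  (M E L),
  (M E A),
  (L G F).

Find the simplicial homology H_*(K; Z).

H_0 ≅ Z,  H_1 ≅ Z ⊕ Z_2,  H_2 = 0.

Take the total order A < B < D < E < F < G < J < L < M on the vertex set. Then K (dimension 2) consists of the simplices:

  0-simplices (9): A, B, D, E, F, G, J, L, M
  1-simplices (27): AD, AE, AF, AG, AJ, AM, BD, BE, BG, BJ, BL, BM, DE, DF, DJ, DL, EG, EL, EM, FG, FJ, FL, FM, GJ, GL, JM, LM
  2-simplices (18): ADF, ADJ, AEG, AEM, AFM, AGJ, BDE, BDJ, BEG, BGL, BJM, BLM, DEL, DFL, ELM, FGJ, FGL, FJM

giving chain groups C_0 ≅ Z^9, C_1 ≅ Z^27, C_2 ≅ Z^18.

∂_1: C_1 → C_0 maps an edge to its endpoints' difference, ∂[p,q] = q − p.
This gives a 9×27 integer matrix of rank 8; reducing to Smith normal form yields diagonal entries (1,1,1,1,1,1,1,1).

∂_2: C_2 → C_1 sends each 2-simplex [p,q,r] to [q,r] − [p,r] + [p,q]. For instance
  ∂BJM = JM − BM + BJ,
  ∂AFM = FM − AM + AF.
This gives a 27×18 integer matrix of rank 18; reducing to Smith normal form yields diagonal entries (1,1,1,1,1,1,1,1,1,1,1,1,1,1,1,1,1,2).

Now H_k = ker ∂_k / im ∂_{k+1}, so:

  H_0: rank C_0 − rank ∂_1 = 9 − 8 = 1, and the invariant factors of ∂_1 are all 1, so H_0 ≅ Z.
  H_1: rank ker ∂_1 − rank ∂_2 = (27 − 8) − 18 = 1, and ∂_2 has invariant factor 2 > 1, so H_1 ≅ Z ⊕ Z_2.
  H_2: rank ker ∂_2 − rank ∂_3 = (18 − 18) − 0 = 0, and there is no ∂_3, so H_2 ≅ 0.

(K is a triangulation of the Klein bottle.)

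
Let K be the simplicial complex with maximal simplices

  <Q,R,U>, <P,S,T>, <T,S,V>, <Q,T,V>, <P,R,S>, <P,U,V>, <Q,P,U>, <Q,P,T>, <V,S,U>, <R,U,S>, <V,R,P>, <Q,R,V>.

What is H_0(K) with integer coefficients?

H_0 = Z.

Fix the vertex order P < Q < R < S < T < U < V and write every simplex with vertices in increasing order. Then dim K = 2 and the simplices of K are:

  0-simplices (7): P, Q, R, S, T, U, V
  1-simplices (18): PQ, PR, PS, PT, PU, PV, QR, QT, QU, QV, RS, RU, RV, ST, SU, SV, TV, UV
  2-simplices (12): PQT, PQU, PRS, PRV, PST, PUV, QRU, QRV, QTV, RSU, STV, SUV

giving chain groups C_0 ≅ Z^7, C_1 ≅ Z^18, C_2 ≅ Z^12.

The boundary map ∂_1: C_1 → C_0 sends each edge [p,q] (with p < q) to q − p.
As a 7×18 matrix over Z this has rank 6, with invariant factors (1,1,1,1,1,1).

Boundary ∂_2: C_2 → C_1 acts by ∂[p,q,r] = [q,r] − [p,r] + [p,q]. For instance
  ∂PQU = QU − PU + PQ,
  ∂PUV = UV − PV + PU.
This gives a 18×12 integer matrix of rank 12; reducing to Smith normal form yields diagonal entries (1,1,1,1,1,1,1,1,1,1,1,2).

Computing H_k = (kernel of ∂_k) / (image of ∂_{k+1}):

  H_0: rank C_0 − rank ∂_1 = 7 − 6 = 1, and the invariant factors of ∂_1 are all 1, so H_0 ≅ Z.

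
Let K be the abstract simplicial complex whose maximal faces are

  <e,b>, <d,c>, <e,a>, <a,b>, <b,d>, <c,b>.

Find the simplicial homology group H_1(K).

H_1 ≅ Z^2.

Fix the vertex order a < b < c < d < e and write every simplex with vertices in increasing order. Then dim K = 1 and the simplices of K are:

  0-simplices (5): a, b, c, d, e
  1-simplices (6): ab, ae, bc, bd, be, cd

Hence C_0 ≅ Z^5, C_1 ≅ Z^6.

The boundary map ∂_1: C_1 → C_0 maps an edge to its endpoints' difference, ∂[p,q] = q − p. For instance
  ∂ab = b − a.
The 5×6 boundary matrix has rank 4 and Smith normal form diag(1,1,1,1).

From H_k ≅ ker(∂_k) / im(∂_{k+1}) we obtain:

  H_1: rank ker ∂_1 − rank ∂_2 = (6 − 4) − 0 = 2, and there is no ∂_2, so H_1 = Z^2.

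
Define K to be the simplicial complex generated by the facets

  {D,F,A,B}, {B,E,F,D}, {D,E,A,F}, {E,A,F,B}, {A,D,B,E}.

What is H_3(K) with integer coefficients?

H_3 ≅ Z.

Order the vertices as A < B < D < E < F. Listing each simplex with vertices in this order, K has dimension 3 with simplices:

  0-simplices (5): A, B, D, E, F
  1-simplices (10): AB, AD, AE, AF, BD, BE, BF, DE, DF, EF
  2-simplices (10): ABD, ABE, ABF, ADE, ADF, AEF, BDE, BDF, BEF, DEF
  3-simplices (5): ABDE, ABDF, ABEF, ADEF, BDEF

Hence C_0 ≅ Z^5, C_1 ≅ Z^10, C_2 ≅ Z^10, C_3 ≅ Z^5.

Boundary ∂_1: C_1 → C_0 sends each edge [p,q] (with p < q) to q − p.
This gives a 5×10 integer matrix of rank 4; reducing to Smith normal form yields diagonal entries (1,1,1,1).

∂_2: C_2 → C_1 sends each 2-simplex [p,q,r] to [q,r] − [p,r] + [p,q]. For instance
  ∂ABF = BF − AF + AB,
  ∂ABD = BD − AD + AB.
The resulting 10×10 matrix has rank 6, and its Smith normal form has invariant factors (1,1,1,1,1,1).

The boundary map ∂_3: C_3 → C_2 sends each 3-simplex σ to the alternating sum Σ_i (−1)^i (σ with its i-th vertex removed). For instance
  ∂ABEF = BEF − AEF + ABF − ABE,
  ∂ABDF = BDF − ADF + ABF − ABD.
This gives a 10×5 integer matrix of rank 4; reducing to Smith normal form yields diagonal entries (1,1,1,1).

From H_k ≅ ker(∂_k) / im(∂_{k+1}) we obtain:

  H_3: rank ker ∂_3 − rank ∂_4 = (5 − 4) − 0 = 1, and there is no ∂_4, so H_3 = Z.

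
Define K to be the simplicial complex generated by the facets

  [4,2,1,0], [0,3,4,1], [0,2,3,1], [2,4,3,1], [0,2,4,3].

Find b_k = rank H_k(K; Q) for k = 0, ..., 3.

b_0 = 1, b_1 = 0, b_2 = 0, b_3 = 1.

Take the total order 0 < 1 < 2 < 3 < 4 on the vertex set. Then K (dimension 3) consists of the simplices:

  0-simplices (5): [0], [1], [2], [3], [4]
  1-simplices (10): [0,1], [0,2], [0,3], [0,4], [1,2], [1,3], [1,4], [2,3], [2,4], [3,4]
  2-simplices (10): [0,1,2], [0,1,3], [0,1,4], [0,2,3], [0,2,4], [0,3,4], [1,2,3], [1,2,4], [1,3,4], [2,3,4]
  3-simplices (5): [0,1,2,3], [0,1,2,4], [0,1,3,4], [0,2,3,4], [1,2,3,4]

Hence C_0 ≅ Z^5, C_1 ≅ Z^10, C_2 ≅ Z^10, C_3 ≅ Z^5.

∂_1: C_1 → C_0 maps an edge to its endpoints' difference, ∂[p,q] = q − p.
The 5×10 boundary matrix has rank 4 and Smith normal form diag(1,1,1,1).

The boundary map ∂_2: C_2 → C_1 acts by ∂[p,q,r] = [q,r] − [p,r] + [p,q]. For instance
  ∂[1,2,4] = [2,4] − [1,4] + [1,2],
  ∂[0,2,3] = [2,3] − [0,3] + [0,2].
This gives a 10×10 integer matrix of rank 6; reducing to Smith normal form yields diagonal entries (1,1,1,1,1,1).

Boundary ∂_3: C_3 → C_2 sends each 3-simplex σ to the alternating sum Σ_i (−1)^i (σ with its i-th vertex removed). For instance
  ∂[0,2,3,4] = [2,3,4] − [0,3,4] + [0,2,4] − [0,2,3],
  ∂[0,1,2,3] = [1,2,3] − [0,2,3] + [0,1,3] − [0,1,2].
As a 10×5 matrix over Z this has rank 4, with invariant factors (1,1,1,1).

From H_k ≅ ker(∂_k) / im(∂_{k+1}) we obtain:

  H_0: rank C_0 − rank ∂_1 = 5 − 4 = 1, and the invariant factors of ∂_1 are all 1, so H_0 ≅ Z.
  H_1: rank ker ∂_1 − rank ∂_2 = (10 − 4) − 6 = 0, and the invariant factors of ∂_2 are all 1, so H_1 ≅ 0.
  H_2: rank ker ∂_2 − rank ∂_3 = (10 − 6) − 4 = 0, and the invariant factors of ∂_3 are all 1, so H_2 ≅ 0.
  H_3: rank ker ∂_3 − rank ∂_4 = (5 − 4) − 0 = 1, and there is no ∂_4, so H_3 ≅ Z.

Hence the Betti numbers are b_0 = 1, b_1 = 0, b_2 = 0, b_3 = 1.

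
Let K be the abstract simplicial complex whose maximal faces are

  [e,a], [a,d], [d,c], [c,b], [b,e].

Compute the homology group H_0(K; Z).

H_0 = Z.

We work with the vertex ordering a < b < c < d < e. The simplices of K, each written with vertices in increasing order, are:

  0-simplices (5): a, b, c, d, e
  1-simplices (5): ad, ae, bc, be, cd

giving chain groups C_0 ≅ Z^5, C_1 ≅ Z^5.

The boundary map ∂_1: C_1 → C_0 sends each edge [p,q] (with p < q) to q − p.
This gives a 5×5 integer matrix of rank 4; reducing to Smith normal form yields diagonal entries (1,1,1,1).

Reading off H_k = ker ∂_k / im ∂_{k+1}:

  H_0: rank C_0 − rank ∂_1 = 5 − 4 = 1, and the invariant factors of ∂_1 are all 1, so H_0 = Z.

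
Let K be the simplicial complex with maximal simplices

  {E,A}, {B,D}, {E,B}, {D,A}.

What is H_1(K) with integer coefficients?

Take the total order A < B < D < E on the vertex set. Then K (dimension 1) consists of the simplices:

  0-simplices (4): A, B, D, E
  1-simplices (4): AD, AE, BD, BE

giving chain groups C_0 ≅ Z^4, C_1 ≅ Z^4.

∂_1: C_1 → C_0 is given by ∂[p,q] = [q] − [p].
The resulting 4×4 matrix has rank 3, and its Smith normal form has invariant factors (1,1,1).

Computing H_k = (kernel of ∂_k) / (image of ∂_{k+1}):

  H_1: rank ker ∂_1 − rank ∂_2 = (4 − 3) − 0 = 1, and there is no ∂_2, so H_1 = Z.

H_1 ≅ Z.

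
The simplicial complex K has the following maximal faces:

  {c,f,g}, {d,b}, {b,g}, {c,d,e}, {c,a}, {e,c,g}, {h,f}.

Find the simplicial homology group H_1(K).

Take the total order a < b < c < d < e < f < g < h on the vertex set. Then K (dimension 2) consists of the simplices:

  0-simplices (8): a, b, c, d, e, f, g, h
  1-simplices (11): ac, bd, bg, cd, ce, cf, cg, de, eg, fg, fh
  2-simplices (3): cde, ceg, cfg

giving chain groups C_0 ≅ Z^8, C_1 ≅ Z^11, C_2 ≅ Z^3.

∂_1: C_1 → C_0 sends each edge [p,q] (with p < q) to q − p. For instance
  ∂fh = h − f.
The 8×11 boundary matrix has rank 7 and Smith normal form diag(1,1,1,1,1,1,1).

The boundary map ∂_2: C_2 → C_1 sends each 2-simplex [p,q,r] to [q,r] − [p,r] + [p,q]. For instance
  ∂cfg = fg − cg + cf,
  ∂ceg = eg − cg + ce.
As a 11×3 matrix over Z this has rank 3, with invariant factors (1,1,1).

Now H_k = ker ∂_k / im ∂_{k+1}, so:

  H_1: rank ker ∂_1 − rank ∂_2 = (11 − 7) − 3 = 1, and the invariant factors of ∂_2 are all 1, so H_1 ≅ Z.

H_1 = Z.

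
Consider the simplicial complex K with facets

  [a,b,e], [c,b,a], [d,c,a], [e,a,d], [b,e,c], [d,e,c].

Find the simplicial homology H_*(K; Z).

H_0 ≅ Z,  H_1 = 0,  H_2 ≅ Z.

K has 5 vertices, 9 edges, 6 triangles.
rank ∂_0 = 0, rank ∂_1 = 4 ⇒ b_0 = 5 − 0 − 4 = 1; all invariant factors of ∂_1 are 1 so no torsion. So H_0 = Z.
rank ∂_1 = 4, rank ∂_2 = 5 ⇒ b_1 = 9 − 4 − 5 = 0; all invariant factors of ∂_2 are 1 so no torsion. So H_1 = 0.
rank ∂_2 = 5, rank ∂_3 = 0 ⇒ b_2 = 6 − 5 − 0 = 1. So H_2 = Z.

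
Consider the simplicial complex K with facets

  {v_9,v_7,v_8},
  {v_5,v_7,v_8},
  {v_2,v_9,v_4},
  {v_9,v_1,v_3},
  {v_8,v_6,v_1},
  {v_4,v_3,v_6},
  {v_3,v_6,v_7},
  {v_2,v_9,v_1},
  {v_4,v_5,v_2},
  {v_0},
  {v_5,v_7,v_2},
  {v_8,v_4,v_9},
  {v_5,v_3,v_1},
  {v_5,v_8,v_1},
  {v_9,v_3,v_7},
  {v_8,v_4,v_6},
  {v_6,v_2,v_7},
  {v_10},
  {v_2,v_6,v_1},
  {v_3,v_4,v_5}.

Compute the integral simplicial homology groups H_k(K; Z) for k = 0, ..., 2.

K has 11 vertices, 27 edges, 18 triangles.
rank ∂_0 = 0, rank ∂_1 = 8 ⇒ b_0 = 11 − 0 − 8 = 3; all invariant factors of ∂_1 are 1 so no torsion. So H_0 = Z^3.
rank ∂_1 = 8, rank ∂_2 = 17 ⇒ b_1 = 27 − 8 − 17 = 2; all invariant factors of ∂_2 are 1 so no torsion. So H_1 = Z^2.
rank ∂_2 = 17, rank ∂_3 = 0 ⇒ b_2 = 18 − 17 − 0 = 1. So H_2 = Z.

H_0 = Z^3,  H_1 = Z^2,  H_2 = Z.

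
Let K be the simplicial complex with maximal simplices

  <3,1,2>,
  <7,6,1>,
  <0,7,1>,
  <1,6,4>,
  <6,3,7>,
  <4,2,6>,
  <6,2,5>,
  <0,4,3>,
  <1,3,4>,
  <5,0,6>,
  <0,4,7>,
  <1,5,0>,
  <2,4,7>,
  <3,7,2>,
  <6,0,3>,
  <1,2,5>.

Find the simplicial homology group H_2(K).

Take the total order 0 < 1 < 2 < 3 < 4 < 5 < 6 < 7 on the vertex set. Then K (dimension 2) consists of the simplices:

  0-simplices (8): [0], [1], [2], [3], [4], [5], [6], [7]
  1-simplices (24): (24 of them)
  2-simplices (16): [0,1,5], [0,1,7], [0,3,4], [0,3,6], [0,4,7], [0,5,6], [1,2,3], [1,2,5], [1,3,4], [1,4,6], [1,6,7], [2,3,7], [2,4,6], [2,4,7], [2,5,6], [3,6,7]

giving chain groups C_0 ≅ Z^8, C_1 ≅ Z^24, C_2 ≅ Z^16.

The boundary map ∂_1: C_1 → C_0 sends each edge [p,q] (with p < q) to q − p. For instance
  ∂[0,1] = [1] − [0].
This gives a 8×24 integer matrix of rank 7; reducing to Smith normal form yields diagonal entries (1,1,1,1,1,1,1).

Boundary ∂_2: C_2 → C_1 maps a triangle to the signed sum of its edges. For instance
  ∂[2,4,6] = [4,6] − [2,6] + [2,4],
  ∂[1,6,7] = [6,7] − [1,7] + [1,6].
The resulting 24×16 matrix has rank 15, and its Smith normal form has invariant factors (1,1,1,1,1,1,1,1,1,1,1,1,1,1,1).

Now H_k = ker ∂_k / im ∂_{k+1}, so:

  H_2: rank ker ∂_2 − rank ∂_3 = (16 − 15) − 0 = 1, and there is no ∂_3, so H_2 ≅ Z.

H_2 = Z.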